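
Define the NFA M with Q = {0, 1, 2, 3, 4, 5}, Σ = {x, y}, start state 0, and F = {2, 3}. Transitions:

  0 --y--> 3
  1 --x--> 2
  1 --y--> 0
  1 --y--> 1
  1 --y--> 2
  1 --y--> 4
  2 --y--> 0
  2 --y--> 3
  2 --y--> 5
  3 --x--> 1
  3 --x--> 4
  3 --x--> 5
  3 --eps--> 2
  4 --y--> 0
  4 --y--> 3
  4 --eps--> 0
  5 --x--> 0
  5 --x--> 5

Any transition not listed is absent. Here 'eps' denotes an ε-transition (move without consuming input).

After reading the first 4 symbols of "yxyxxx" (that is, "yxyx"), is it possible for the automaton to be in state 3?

No

Start in {0}.
Read 'y': {0} → {2, 3}.
Read 'x': {2, 3} → {0, 1, 4, 5}.
Read 'y': {0, 1, 4, 5} → {0, 1, 2, 3, 4}.
Read 'x': {0, 1, 2, 3, 4} → {0, 1, 2, 4, 5}.
State 3 is not in {0, 1, 2, 4, 5}.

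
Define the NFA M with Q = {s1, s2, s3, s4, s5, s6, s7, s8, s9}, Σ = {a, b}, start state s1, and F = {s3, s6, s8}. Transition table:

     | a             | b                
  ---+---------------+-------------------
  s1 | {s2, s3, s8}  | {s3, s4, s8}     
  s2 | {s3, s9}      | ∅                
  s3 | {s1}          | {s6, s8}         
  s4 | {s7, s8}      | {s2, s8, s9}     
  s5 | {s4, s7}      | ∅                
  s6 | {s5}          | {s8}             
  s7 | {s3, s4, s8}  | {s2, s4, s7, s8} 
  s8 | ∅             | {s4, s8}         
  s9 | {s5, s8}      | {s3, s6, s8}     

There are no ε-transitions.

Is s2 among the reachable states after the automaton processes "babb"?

Start in {s1}.
Read 'b': {s1} → {s3, s4, s8}.
Read 'a': {s3, s4, s8} → {s1, s7, s8}.
Read 'b': {s1, s7, s8} → {s2, s3, s4, s7, s8}.
Read 'b': {s2, s3, s4, s7, s8} → {s2, s4, s6, s7, s8, s9}.
State s2 is in {s2, s4, s6, s7, s8, s9}.

Yes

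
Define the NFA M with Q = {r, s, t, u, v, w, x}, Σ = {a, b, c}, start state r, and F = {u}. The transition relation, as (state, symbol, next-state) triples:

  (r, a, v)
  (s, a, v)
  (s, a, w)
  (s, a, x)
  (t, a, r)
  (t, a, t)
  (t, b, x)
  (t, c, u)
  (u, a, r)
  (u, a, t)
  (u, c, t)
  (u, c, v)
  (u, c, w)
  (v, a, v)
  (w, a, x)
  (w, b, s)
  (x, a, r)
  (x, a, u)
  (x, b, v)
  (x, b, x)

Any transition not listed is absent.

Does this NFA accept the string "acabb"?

Start in {r}.
Read 'a': r→{v}; now {v}.
Read 'c': v→∅; now ∅.
The set is empty and remains empty for the remaining 3 symbols.
The final set ∅ contains no accepting state.

No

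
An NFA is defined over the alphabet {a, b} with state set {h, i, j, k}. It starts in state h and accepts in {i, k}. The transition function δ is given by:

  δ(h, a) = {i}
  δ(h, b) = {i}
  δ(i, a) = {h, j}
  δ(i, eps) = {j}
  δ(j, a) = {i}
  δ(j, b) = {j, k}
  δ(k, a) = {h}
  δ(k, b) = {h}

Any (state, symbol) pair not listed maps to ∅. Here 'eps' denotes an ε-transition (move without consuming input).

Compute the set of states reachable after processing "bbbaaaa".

Start in {h}.
Read 'b': {h} → {i, j}.
Read 'b': {i, j} → {j, k}.
Read 'b': {j, k} → {h, j, k}.
Read 'a': {h, j, k} → {h, i, j}.
Read 'a': {h, i, j} → {h, i, j}.
Read 'a': {h, i, j} → {h, i, j}.
Read 'a': {h, i, j} → {h, i, j}.

{h, i, j}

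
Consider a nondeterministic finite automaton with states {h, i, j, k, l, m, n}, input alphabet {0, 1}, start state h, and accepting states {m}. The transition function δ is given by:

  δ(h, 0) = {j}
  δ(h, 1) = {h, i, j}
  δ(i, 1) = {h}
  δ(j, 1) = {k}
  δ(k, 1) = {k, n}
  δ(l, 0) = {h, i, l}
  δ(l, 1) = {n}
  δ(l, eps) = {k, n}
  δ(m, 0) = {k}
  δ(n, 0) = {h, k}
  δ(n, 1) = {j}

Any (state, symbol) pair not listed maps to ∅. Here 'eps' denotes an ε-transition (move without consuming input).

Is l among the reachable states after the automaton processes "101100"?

No

Start in {h}.
Read '1': h→{h, i, j}; now {h, i, j}.
Read '0': h→{j}, i→∅, j→∅; now {j}.
Read '1': j→{k}; now {k}.
Read '1': k→{k, n}; now {k, n}.
Read '0': k→∅, n→{h, k}; now {h, k}.
Read '0': h→{j}, k→∅; now {j}.
State l is not in {j}.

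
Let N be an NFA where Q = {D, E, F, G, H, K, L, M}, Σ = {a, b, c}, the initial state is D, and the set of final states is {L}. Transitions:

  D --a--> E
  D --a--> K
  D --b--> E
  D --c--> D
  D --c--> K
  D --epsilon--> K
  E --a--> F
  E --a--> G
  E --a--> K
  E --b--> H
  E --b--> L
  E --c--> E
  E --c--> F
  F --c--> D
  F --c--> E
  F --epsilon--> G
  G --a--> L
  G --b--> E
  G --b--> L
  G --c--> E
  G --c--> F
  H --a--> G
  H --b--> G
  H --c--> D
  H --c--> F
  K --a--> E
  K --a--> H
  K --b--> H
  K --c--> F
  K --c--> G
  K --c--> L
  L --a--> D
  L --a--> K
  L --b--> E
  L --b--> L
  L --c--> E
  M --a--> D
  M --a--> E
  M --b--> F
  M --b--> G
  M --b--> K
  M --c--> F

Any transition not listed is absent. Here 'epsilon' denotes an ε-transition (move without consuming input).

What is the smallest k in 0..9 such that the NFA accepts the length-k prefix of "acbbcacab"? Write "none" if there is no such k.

2

Start: ε-closure({D}) = {D, K}.
Read 'a': {D, K} → {E, H, K}.
Read 'c': {E, H, K} → {D, E, F, G, K, L}.
None of the earlier sets intersect F, but {D, E, F, G, K, L} does.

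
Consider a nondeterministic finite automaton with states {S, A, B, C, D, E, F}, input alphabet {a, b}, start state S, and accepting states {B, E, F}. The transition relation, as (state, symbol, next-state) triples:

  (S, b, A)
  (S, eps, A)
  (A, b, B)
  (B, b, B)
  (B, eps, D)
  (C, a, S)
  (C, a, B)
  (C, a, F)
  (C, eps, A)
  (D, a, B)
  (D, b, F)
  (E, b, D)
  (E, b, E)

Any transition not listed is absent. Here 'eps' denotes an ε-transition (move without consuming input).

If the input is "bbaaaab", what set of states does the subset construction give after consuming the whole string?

Start: ε-closure({S}) = {S, A}.
Read 'b': {S, A} → {A, B, D}.
Read 'b': {A, B, D} → {B, D, F}.
Read 'a': {B, D, F} → {B, D}.
Read 'a': {B, D} → {B, D}.
Read 'a': {B, D} → {B, D}.
Read 'a': {B, D} → {B, D}.
Read 'b': {B, D} → {B, D, F}.

{B, D, F}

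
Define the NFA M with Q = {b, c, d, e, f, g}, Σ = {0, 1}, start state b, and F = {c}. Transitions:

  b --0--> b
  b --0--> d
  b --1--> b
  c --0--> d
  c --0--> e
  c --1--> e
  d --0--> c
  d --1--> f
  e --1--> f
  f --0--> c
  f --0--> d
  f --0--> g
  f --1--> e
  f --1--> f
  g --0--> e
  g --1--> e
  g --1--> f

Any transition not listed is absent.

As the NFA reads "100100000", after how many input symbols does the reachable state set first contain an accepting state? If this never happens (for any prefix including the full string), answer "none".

Start in {b}.
Read '1': b→{b}; now {b}.
Read '0': b→{b, d}; now {b, d}.
Read '0': b→{b, d}, d→{c}; now {b, c, d}.
None of the earlier sets intersect F, but {b, c, d} does.

3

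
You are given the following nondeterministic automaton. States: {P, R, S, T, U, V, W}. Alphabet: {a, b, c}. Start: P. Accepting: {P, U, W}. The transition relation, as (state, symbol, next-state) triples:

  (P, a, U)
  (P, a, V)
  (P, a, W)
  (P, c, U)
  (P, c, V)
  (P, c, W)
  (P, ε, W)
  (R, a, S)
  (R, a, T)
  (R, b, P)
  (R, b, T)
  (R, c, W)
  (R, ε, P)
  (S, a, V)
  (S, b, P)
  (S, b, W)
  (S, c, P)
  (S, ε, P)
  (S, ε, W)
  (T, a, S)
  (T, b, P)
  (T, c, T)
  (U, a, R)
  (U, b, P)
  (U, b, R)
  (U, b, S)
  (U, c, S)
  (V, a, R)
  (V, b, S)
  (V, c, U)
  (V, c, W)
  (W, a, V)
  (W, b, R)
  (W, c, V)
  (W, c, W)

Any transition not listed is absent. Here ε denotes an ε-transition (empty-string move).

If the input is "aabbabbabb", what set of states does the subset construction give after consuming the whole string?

{P, R, T, W}

Start: ε-closure({P}) = {P, W}.
Read 'a': P→{U, V, W}, W→{V}; now {U, V, W}.
Read 'a': U→{R}, V→{R}, W→{V}; union {R, V}; ε-closure = {P, R, V, W}.
Read 'b': P→∅, R→{P, T}, V→{S}, W→{R}; union {P, R, S, T}; ε-closure = {P, R, S, T, W}.
Read 'b': P→∅, R→{P, T}, S→{P, W}, T→{P}, W→{R}; now {P, R, T, W}.
Read 'a': P→{U, V, W}, R→{S, T}, T→{S}, W→{V}; union {S, T, U, V, W}; ε-closure = {P, S, T, U, V, W}.
Read 'b': P→∅, S→{P, W}, T→{P}, U→{P, R, S}, V→{S}, W→{R}; now {P, R, S, W}.
Read 'b': P→∅, R→{P, T}, S→{P, W}, W→{R}; now {P, R, T, W}.
Read 'a': P→{U, V, W}, R→{S, T}, T→{S}, W→{V}; union {S, T, U, V, W}; ε-closure = {P, S, T, U, V, W}.
Read 'b': P→∅, S→{P, W}, T→{P}, U→{P, R, S}, V→{S}, W→{R}; now {P, R, S, W}.
Read 'b': P→∅, R→{P, T}, S→{P, W}, W→{R}; now {P, R, T, W}.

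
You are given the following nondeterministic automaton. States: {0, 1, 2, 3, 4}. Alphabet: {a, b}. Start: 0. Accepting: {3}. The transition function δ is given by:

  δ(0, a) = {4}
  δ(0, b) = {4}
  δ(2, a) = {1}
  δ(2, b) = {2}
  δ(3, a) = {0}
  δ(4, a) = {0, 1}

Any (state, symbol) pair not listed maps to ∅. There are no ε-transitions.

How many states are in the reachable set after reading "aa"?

2

Start in {0}.
Read 'a': {0} → {4}.
Read 'a': {4} → {0, 1}.
That set has 2 states.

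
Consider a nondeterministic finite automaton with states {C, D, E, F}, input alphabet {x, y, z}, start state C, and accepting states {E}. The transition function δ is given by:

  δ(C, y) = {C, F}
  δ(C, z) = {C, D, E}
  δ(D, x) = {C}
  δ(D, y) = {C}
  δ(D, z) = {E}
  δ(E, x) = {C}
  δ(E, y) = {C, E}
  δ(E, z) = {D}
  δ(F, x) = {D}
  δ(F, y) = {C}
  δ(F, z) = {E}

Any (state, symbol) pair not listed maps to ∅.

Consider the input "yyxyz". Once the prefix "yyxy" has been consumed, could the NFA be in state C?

Yes

Start in {C}.
Read 'y': C→{C, F}; now {C, F}.
Read 'y': C→{C, F}, F→{C}; now {C, F}.
Read 'x': C→∅, F→{D}; now {D}.
Read 'y': D→{C}; now {C}.
State C is in {C}.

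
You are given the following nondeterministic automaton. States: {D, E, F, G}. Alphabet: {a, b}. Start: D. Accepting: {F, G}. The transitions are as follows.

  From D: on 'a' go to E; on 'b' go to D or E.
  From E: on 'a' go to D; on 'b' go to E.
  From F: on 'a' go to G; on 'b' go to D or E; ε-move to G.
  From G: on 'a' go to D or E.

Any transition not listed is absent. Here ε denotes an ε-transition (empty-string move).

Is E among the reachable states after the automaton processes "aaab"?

Start in {D}.
Read 'a': D→{E}; now {E}.
Read 'a': E→{D}; now {D}.
Read 'a': D→{E}; now {E}.
Read 'b': E→{E}; now {E}.
State E is in {E}.

Yes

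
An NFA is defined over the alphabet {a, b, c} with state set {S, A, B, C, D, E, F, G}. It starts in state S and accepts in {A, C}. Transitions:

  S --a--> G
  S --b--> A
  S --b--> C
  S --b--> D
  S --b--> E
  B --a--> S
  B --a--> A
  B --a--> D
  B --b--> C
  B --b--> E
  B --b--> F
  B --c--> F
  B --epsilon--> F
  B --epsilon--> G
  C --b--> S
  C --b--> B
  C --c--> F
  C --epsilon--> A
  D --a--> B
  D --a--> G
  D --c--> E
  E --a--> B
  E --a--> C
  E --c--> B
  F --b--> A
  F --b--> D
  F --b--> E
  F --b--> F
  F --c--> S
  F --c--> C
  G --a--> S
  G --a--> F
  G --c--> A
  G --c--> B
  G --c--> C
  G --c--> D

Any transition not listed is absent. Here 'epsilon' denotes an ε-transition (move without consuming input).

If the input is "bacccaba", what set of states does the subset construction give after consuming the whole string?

Start in {S}.
Read 'b': {S} → {A, C, D, E}.
Read 'a': {A, C, D, E} → {A, B, C, F, G}.
Read 'c': {A, B, C, F, G} → {S, A, B, C, D, F, G}.
Read 'c': {S, A, B, C, D, F, G} → {S, A, B, C, D, E, F, G}.
Read 'c': {S, A, B, C, D, E, F, G} → {S, A, B, C, D, E, F, G}.
Read 'a': {S, A, B, C, D, E, F, G} → {S, A, B, C, D, F, G}.
Read 'b': {S, A, B, C, D, F, G} → {S, A, B, C, D, E, F, G}.
Read 'a': {S, A, B, C, D, E, F, G} → {S, A, B, C, D, F, G}.

{S, A, B, C, D, F, G}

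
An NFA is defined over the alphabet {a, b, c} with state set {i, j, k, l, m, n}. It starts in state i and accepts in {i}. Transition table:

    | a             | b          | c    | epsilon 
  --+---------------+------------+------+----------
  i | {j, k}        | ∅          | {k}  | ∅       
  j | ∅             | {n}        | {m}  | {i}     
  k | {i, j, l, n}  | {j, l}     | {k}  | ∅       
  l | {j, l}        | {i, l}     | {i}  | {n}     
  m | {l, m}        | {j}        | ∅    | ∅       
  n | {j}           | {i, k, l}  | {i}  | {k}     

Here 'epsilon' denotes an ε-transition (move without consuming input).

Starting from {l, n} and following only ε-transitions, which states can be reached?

Begin with {l, n}.
ε-move n → k; add k.

{k, l, n}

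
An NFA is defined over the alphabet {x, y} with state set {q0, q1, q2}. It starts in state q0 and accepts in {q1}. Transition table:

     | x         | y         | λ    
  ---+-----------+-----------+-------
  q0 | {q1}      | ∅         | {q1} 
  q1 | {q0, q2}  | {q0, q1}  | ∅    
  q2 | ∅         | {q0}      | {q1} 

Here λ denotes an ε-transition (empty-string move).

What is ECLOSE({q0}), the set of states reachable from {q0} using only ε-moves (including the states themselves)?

Begin with {q0}.
ε-move q0 → q1; add q1.

{q0, q1}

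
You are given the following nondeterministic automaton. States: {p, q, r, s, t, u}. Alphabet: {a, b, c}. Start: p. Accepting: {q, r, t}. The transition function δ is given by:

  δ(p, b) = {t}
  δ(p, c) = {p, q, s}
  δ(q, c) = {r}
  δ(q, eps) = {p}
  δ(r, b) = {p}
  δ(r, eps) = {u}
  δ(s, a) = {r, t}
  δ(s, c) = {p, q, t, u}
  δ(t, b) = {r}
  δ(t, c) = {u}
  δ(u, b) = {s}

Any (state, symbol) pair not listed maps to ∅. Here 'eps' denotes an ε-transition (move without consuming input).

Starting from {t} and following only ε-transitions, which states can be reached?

{t}

Begin with {t}.
No ε-moves leave this set, so the closure equals the set itself.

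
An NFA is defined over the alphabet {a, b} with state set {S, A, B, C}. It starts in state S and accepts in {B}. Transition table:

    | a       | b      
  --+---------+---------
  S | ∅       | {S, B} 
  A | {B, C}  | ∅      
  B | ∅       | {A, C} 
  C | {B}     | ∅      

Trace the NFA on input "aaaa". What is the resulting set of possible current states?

Start in {S}.
Read 'a': {S} → ∅.
The set is empty and remains empty for the remaining 3 symbols.

∅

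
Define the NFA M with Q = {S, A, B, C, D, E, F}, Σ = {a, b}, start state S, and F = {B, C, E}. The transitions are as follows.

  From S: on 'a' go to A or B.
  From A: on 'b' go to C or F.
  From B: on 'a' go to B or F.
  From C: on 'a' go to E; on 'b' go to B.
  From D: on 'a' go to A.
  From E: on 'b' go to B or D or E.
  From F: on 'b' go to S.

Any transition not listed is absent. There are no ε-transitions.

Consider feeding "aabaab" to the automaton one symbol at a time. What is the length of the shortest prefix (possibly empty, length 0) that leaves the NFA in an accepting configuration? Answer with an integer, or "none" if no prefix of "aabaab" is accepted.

1

Start in {S}.
Read 'a': {S} → {A, B}.
None of the earlier sets intersect F, but {A, B} does.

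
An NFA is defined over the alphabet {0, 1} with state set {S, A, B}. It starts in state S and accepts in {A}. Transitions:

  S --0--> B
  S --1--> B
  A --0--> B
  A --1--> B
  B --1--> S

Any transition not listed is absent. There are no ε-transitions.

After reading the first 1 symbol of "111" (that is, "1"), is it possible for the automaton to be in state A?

Start in {S}.
Read '1': S→{B}; now {B}.
State A is not in {B}.

No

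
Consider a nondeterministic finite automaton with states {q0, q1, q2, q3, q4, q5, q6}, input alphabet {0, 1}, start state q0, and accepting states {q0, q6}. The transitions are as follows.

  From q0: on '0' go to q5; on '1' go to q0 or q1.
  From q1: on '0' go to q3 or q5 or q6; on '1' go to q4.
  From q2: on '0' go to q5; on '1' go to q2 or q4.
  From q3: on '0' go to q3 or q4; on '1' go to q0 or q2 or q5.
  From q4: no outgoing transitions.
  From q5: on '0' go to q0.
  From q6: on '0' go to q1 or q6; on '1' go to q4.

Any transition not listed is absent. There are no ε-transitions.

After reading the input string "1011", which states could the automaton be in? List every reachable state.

{q0, q1, q2, q4}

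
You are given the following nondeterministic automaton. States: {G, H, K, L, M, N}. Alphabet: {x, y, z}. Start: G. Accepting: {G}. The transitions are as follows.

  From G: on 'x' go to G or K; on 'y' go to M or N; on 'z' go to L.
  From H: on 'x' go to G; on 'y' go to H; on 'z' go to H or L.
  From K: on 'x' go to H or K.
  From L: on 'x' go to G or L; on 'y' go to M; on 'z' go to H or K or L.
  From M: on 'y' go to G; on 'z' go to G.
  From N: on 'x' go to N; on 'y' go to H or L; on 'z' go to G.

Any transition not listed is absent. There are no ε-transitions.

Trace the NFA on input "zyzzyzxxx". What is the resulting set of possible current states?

{G, H, K}

Start in {G}.
Read 'z': {G} → {L}.
Read 'y': {L} → {M}.
Read 'z': {M} → {G}.
Read 'z': {G} → {L}.
Read 'y': {L} → {M}.
Read 'z': {M} → {G}.
Read 'x': {G} → {G, K}.
Read 'x': {G, K} → {G, H, K}.
Read 'x': {G, H, K} → {G, H, K}.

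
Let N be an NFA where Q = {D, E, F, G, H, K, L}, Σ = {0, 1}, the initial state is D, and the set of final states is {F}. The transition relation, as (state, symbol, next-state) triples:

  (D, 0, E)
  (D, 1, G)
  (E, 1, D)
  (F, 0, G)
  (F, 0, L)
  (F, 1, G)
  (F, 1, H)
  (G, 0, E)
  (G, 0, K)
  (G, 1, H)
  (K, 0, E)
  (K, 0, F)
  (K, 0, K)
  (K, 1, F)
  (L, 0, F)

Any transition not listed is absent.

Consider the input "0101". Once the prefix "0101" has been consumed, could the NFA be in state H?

No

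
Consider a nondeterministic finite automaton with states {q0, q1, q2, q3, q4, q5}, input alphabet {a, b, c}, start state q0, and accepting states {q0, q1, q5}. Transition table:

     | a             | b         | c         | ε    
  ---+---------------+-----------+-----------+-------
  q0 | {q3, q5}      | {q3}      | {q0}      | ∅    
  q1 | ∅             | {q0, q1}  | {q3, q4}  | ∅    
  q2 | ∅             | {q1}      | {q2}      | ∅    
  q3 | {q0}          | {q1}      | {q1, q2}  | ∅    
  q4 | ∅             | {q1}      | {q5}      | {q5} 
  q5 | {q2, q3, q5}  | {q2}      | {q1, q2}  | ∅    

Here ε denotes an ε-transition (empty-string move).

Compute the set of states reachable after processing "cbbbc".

{q0, q3, q4, q5}

Start in {q0}.
Read 'c': {q0} → {q0}.
Read 'b': {q0} → {q3}.
Read 'b': {q3} → {q1}.
Read 'b': {q1} → {q0, q1}.
Read 'c': {q0, q1} → {q0, q3, q4, q5}.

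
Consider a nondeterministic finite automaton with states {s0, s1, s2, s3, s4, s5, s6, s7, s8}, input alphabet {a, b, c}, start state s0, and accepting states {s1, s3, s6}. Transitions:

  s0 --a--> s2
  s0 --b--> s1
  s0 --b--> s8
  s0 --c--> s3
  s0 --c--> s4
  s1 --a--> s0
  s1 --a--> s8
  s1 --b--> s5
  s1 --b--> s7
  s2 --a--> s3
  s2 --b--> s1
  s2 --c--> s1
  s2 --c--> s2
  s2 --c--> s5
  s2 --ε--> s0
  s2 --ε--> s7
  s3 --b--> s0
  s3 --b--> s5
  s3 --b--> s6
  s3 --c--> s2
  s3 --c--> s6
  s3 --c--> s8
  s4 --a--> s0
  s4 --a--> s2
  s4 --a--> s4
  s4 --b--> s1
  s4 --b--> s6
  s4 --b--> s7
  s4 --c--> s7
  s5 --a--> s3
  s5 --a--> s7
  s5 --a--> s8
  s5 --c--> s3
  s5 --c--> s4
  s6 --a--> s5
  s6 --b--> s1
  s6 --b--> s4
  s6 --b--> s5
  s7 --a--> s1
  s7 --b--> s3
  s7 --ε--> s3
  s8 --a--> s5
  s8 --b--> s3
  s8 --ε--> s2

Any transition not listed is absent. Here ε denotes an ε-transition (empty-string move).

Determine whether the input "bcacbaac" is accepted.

Start in {s0}.
Read 'b': {s0} → {s0, s1, s2, s3, s7, s8}.
Read 'c': {s0, s1, s2, s3, s7, s8} → {s0, s1, s2, s3, s4, s5, s6, s7, s8}.
Read 'a': {s0, s1, s2, s3, s4, s5, s6, s7, s8} → {s0, s1, s2, s3, s4, s5, s7, s8}.
Read 'c': {s0, s1, s2, s3, s4, s5, s7, s8} → {s0, s1, s2, s3, s4, s5, s6, s7, s8}.
Read 'b': {s0, s1, s2, s3, s4, s5, s6, s7, s8} → {s0, s1, s2, s3, s4, s5, s6, s7, s8}.
Read 'a': {s0, s1, s2, s3, s4, s5, s6, s7, s8} → {s0, s1, s2, s3, s4, s5, s7, s8}.
Read 'a': {s0, s1, s2, s3, s4, s5, s7, s8} → {s0, s1, s2, s3, s4, s5, s7, s8}.
Read 'c': {s0, s1, s2, s3, s4, s5, s7, s8} → {s0, s1, s2, s3, s4, s5, s6, s7, s8}.
The final set {s0, s1, s2, s3, s4, s5, s6, s7, s8} contains the accepting states s1, s3, s6.

Yes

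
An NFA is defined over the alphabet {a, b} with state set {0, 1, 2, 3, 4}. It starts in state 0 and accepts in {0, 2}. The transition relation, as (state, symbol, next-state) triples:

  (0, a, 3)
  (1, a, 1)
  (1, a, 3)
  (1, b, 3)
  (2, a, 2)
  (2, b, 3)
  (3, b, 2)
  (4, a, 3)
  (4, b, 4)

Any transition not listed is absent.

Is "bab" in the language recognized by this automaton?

Start in {0}.
Read 'b': 0→∅; now ∅.
The set is empty and remains empty for the remaining 2 symbols.
The final set ∅ contains no accepting state.

No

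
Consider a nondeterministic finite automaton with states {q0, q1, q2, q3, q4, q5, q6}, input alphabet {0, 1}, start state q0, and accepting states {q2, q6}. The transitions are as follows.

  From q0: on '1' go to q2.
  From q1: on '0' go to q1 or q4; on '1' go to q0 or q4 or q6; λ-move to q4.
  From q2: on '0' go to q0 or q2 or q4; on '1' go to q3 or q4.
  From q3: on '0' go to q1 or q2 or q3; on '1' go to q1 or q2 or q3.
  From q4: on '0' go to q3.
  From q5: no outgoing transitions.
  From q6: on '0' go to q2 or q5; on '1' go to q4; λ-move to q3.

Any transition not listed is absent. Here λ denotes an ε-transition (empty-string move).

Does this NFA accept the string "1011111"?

Yes

Start in {q0}.
Read '1': q0→{q2}; now {q2}.
Read '0': q2→{q0, q2, q4}; now {q0, q2, q4}.
Read '1': q0→{q2}, q2→{q3, q4}, q4→∅; now {q2, q3, q4}.
Read '1': q2→{q3, q4}, q3→{q1, q2, q3}, q4→∅; now {q1, q2, q3, q4}.
Read '1': q1→{q0, q4, q6}, q2→{q3, q4}, q3→{q1, q2, q3}, q4→∅; now {q0, q1, q2, q3, q4, q6}.
Read '1': q0→{q2}, q1→{q0, q4, q6}, q2→{q3, q4}, q3→{q1, q2, q3}, q4→∅, q6→{q4}; now {q0, q1, q2, q3, q4, q6}.
Read '1': q0→{q2}, q1→{q0, q4, q6}, q2→{q3, q4}, q3→{q1, q2, q3}, q4→∅, q6→{q4}; now {q0, q1, q2, q3, q4, q6}.
The final set {q0, q1, q2, q3, q4, q6} contains the accepting states q2, q6.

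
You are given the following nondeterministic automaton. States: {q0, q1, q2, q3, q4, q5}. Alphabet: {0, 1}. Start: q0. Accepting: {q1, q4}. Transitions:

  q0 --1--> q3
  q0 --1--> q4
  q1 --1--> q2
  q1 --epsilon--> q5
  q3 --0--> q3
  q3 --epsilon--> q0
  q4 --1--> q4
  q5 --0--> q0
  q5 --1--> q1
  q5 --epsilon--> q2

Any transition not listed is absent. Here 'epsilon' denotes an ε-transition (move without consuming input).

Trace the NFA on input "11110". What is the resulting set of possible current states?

Start in {q0}.
Read '1': {q0} → {q0, q3, q4}.
Read '1': {q0, q3, q4} → {q0, q3, q4}.
Read '1': {q0, q3, q4} → {q0, q3, q4}.
Read '1': {q0, q3, q4} → {q0, q3, q4}.
Read '0': {q0, q3, q4} → {q0, q3}.

{q0, q3}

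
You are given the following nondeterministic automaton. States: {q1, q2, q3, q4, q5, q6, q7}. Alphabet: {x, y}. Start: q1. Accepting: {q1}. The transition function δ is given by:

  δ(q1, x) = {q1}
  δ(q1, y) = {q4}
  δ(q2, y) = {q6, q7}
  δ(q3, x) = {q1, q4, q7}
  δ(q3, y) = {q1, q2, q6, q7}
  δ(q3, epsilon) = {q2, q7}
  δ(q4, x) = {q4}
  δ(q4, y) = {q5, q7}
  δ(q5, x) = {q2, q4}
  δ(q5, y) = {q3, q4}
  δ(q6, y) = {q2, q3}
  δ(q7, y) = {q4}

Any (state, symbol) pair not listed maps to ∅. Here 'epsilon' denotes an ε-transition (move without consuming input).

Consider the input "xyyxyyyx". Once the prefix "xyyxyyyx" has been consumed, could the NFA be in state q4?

Start in {q1}.
Read 'x': {q1} → {q1}.
Read 'y': {q1} → {q4}.
Read 'y': {q4} → {q5, q7}.
Read 'x': {q5, q7} → {q2, q4}.
Read 'y': {q2, q4} → {q5, q6, q7}.
Read 'y': {q5, q6, q7} → {q2, q3, q4, q7}.
Read 'y': {q2, q3, q4, q7} → {q1, q2, q4, q5, q6, q7}.
Read 'x': {q1, q2, q4, q5, q6, q7} → {q1, q2, q4}.
State q4 is in {q1, q2, q4}.

Yes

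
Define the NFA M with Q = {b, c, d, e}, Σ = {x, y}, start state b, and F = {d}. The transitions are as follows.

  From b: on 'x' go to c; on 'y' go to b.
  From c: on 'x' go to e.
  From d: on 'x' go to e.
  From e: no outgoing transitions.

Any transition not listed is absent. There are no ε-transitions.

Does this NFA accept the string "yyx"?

Start in {b}.
Read 'y': b→{b}; now {b}.
Read 'y': b→{b}; now {b}.
Read 'x': b→{c}; now {c}.
The final set {c} contains no accepting state.

No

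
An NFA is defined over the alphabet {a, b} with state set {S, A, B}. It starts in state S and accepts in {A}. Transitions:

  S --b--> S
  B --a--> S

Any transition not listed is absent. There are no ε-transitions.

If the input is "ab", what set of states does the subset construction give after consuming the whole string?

∅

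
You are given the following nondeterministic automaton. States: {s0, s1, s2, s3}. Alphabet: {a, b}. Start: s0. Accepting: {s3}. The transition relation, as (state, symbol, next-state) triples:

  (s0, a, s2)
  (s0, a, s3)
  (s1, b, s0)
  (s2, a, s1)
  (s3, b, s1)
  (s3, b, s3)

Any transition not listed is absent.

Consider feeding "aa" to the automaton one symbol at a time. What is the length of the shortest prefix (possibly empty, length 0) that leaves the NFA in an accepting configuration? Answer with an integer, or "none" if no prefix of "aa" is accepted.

Start in {s0}.
Read 'a': s0→{s2, s3}; now {s2, s3}.
None of the earlier sets intersect F, but {s2, s3} does.

1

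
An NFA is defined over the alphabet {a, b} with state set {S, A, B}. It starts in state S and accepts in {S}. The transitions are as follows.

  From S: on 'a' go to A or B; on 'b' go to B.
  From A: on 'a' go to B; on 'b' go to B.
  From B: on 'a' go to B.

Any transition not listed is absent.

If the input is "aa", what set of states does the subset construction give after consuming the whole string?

Start in {S}.
Read 'a': {S} → {A, B}.
Read 'a': {A, B} → {B}.

{B}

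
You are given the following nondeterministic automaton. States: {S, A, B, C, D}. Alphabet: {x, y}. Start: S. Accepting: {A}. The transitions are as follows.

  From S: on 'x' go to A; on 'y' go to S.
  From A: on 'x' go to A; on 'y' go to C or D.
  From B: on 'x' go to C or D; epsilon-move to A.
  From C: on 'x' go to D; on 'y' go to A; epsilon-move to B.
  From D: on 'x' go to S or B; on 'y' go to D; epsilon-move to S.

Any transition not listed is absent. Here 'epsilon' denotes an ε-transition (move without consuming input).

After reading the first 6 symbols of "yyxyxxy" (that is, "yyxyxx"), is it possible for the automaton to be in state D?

Yes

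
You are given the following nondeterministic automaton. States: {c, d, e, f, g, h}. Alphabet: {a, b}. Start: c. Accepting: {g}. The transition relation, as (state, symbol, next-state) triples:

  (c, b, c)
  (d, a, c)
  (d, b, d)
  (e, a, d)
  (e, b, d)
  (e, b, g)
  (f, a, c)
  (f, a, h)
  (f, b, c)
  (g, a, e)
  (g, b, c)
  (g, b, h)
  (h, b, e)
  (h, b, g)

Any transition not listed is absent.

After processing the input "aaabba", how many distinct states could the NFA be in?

0

Start in {c}.
Read 'a': c→∅; now ∅.
The set is empty and remains empty for the remaining 5 symbols.
That set has 0 states.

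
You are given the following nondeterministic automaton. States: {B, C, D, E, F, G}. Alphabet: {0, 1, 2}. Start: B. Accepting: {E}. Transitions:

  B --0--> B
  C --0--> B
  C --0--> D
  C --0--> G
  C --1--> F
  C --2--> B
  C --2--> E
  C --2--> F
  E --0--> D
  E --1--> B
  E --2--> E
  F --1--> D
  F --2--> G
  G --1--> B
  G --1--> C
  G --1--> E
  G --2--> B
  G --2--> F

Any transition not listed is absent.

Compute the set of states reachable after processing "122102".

∅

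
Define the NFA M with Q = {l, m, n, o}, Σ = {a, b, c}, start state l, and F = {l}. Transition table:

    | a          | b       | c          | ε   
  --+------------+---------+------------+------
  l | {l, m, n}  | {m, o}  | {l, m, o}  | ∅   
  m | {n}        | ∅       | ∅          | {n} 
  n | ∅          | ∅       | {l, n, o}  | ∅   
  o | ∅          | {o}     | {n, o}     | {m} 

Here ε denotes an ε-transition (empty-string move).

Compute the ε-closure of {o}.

Begin with {o}.
ε-move o → m; add m.
ε-move m → n; add n.

{m, n, o}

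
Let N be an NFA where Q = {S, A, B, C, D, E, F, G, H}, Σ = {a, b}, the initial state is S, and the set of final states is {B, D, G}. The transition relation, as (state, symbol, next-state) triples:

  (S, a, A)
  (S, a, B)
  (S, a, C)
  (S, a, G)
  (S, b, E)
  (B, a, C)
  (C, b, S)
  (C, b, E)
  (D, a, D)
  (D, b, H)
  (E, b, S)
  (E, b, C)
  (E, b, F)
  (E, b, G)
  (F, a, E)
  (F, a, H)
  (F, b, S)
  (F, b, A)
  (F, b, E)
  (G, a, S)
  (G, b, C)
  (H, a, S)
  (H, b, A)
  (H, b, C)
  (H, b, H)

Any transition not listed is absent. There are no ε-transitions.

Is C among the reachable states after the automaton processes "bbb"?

Yes

Start in {S}.
Read 'b': {S} → {E}.
Read 'b': {E} → {S, C, F, G}.
Read 'b': {S, C, F, G} → {S, A, C, E}.
State C is in {S, A, C, E}.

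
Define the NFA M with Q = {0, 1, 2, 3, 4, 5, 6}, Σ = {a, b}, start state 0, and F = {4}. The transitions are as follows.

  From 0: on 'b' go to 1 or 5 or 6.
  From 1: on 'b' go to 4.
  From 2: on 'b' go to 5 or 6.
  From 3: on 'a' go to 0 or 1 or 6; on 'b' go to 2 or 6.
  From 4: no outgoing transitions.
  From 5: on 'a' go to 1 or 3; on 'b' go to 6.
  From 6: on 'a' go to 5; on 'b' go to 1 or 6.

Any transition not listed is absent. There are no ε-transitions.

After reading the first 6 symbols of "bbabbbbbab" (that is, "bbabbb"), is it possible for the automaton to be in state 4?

Start in {0}.
Read 'b': 0→{1, 5, 6}; now {1, 5, 6}.
Read 'b': 1→{4}, 5→{6}, 6→{1, 6}; now {1, 4, 6}.
Read 'a': 1→∅, 4→∅, 6→{5}; now {5}.
Read 'b': 5→{6}; now {6}.
Read 'b': 6→{1, 6}; now {1, 6}.
Read 'b': 1→{4}, 6→{1, 6}; now {1, 4, 6}.
State 4 is in {1, 4, 6}.

Yes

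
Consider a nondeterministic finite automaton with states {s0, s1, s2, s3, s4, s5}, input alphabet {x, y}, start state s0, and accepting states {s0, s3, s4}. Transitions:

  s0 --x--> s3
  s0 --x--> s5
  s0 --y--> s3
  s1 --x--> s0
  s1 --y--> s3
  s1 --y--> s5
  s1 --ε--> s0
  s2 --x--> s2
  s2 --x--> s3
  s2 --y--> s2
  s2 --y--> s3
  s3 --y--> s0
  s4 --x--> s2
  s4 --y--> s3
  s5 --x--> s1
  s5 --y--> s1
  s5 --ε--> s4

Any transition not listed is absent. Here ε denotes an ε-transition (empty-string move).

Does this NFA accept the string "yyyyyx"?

Start in {s0}.
Read 'y': s0→{s3}; now {s3}.
Read 'y': s3→{s0}; now {s0}.
Read 'y': s0→{s3}; now {s3}.
Read 'y': s3→{s0}; now {s0}.
Read 'y': s0→{s3}; now {s3}.
Read 'x': s3→∅; now ∅.
The final set ∅ contains no accepting state.

No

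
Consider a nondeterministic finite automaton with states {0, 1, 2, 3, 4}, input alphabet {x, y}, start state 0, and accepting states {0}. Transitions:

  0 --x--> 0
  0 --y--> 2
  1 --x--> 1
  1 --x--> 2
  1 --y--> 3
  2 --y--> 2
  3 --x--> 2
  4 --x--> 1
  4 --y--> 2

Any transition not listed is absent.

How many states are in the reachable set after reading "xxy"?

Start in {0}.
Read 'x': 0→{0}; now {0}.
Read 'x': 0→{0}; now {0}.
Read 'y': 0→{2}; now {2}.
That set has 1 state.

1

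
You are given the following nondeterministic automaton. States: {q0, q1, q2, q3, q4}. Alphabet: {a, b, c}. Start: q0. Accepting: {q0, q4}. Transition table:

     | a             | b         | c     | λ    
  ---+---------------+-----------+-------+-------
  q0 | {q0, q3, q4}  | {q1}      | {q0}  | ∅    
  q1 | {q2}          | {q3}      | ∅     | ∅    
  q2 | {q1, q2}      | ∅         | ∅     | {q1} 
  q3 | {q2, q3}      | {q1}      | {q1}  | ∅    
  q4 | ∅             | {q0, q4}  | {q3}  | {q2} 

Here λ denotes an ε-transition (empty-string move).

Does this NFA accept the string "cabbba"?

Yes

Start in {q0}.
Read 'c': {q0} → {q0}.
Read 'a': {q0} → {q0, q1, q2, q3, q4}.
Read 'b': {q0, q1, q2, q3, q4} → {q0, q1, q2, q3, q4}.
Read 'b': {q0, q1, q2, q3, q4} → {q0, q1, q2, q3, q4}.
Read 'b': {q0, q1, q2, q3, q4} → {q0, q1, q2, q3, q4}.
Read 'a': {q0, q1, q2, q3, q4} → {q0, q1, q2, q3, q4}.
The final set {q0, q1, q2, q3, q4} contains the accepting states q0, q4.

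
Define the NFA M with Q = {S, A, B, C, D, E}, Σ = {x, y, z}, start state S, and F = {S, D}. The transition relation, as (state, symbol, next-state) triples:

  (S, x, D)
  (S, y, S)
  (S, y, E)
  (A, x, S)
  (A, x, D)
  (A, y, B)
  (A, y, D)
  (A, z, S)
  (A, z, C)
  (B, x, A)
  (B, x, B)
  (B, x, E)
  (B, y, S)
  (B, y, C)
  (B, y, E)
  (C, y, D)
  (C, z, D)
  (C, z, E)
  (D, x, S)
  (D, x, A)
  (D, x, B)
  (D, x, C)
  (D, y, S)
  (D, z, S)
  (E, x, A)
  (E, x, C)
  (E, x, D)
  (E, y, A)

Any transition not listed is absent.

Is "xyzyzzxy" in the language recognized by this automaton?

No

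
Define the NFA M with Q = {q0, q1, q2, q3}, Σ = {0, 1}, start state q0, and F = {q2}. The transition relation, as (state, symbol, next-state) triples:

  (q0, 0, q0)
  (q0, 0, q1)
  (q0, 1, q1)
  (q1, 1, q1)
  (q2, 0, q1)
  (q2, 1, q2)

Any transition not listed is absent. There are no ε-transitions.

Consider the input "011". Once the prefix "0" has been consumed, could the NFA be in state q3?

Start in {q0}.
Read '0': q0→{q0, q1}; now {q0, q1}.
State q3 is not in {q0, q1}.

No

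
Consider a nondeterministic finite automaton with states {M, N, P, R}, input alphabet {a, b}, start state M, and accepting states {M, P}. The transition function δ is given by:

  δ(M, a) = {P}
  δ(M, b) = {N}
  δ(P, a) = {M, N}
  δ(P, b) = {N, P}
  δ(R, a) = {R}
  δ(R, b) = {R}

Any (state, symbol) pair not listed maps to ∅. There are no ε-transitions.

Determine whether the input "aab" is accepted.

Start in {M}.
Read 'a': {M} → {P}.
Read 'a': {P} → {M, N}.
Read 'b': {M, N} → {N}.
The final set {N} contains no accepting state.

No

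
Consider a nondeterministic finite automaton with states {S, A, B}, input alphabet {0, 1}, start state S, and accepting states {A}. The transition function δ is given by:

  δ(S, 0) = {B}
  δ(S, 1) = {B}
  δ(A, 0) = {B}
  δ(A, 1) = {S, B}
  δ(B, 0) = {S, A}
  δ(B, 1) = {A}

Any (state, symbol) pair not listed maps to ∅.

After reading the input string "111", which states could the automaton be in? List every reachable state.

{S, B}

Start in {S}.
Read '1': {S} → {B}.
Read '1': {B} → {A}.
Read '1': {A} → {S, B}.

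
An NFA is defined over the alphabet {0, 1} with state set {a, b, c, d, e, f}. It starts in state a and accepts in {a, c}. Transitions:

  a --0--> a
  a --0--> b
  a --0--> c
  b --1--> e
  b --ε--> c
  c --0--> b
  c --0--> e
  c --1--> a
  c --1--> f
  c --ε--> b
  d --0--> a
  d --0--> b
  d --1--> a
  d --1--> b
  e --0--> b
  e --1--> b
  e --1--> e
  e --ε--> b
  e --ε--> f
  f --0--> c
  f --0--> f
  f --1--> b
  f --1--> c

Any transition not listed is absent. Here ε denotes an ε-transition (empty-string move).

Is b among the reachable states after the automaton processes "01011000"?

Yes

Start in {a}.
Read '0': {a} → {a, b, c}.
Read '1': {a, b, c} → {a, b, c, e, f}.
Read '0': {a, b, c, e, f} → {a, b, c, e, f}.
Read '1': {a, b, c, e, f} → {a, b, c, e, f}.
Read '1': {a, b, c, e, f} → {a, b, c, e, f}.
Read '0': {a, b, c, e, f} → {a, b, c, e, f}.
Read '0': {a, b, c, e, f} → {a, b, c, e, f}.
Read '0': {a, b, c, e, f} → {a, b, c, e, f}.
State b is in {a, b, c, e, f}.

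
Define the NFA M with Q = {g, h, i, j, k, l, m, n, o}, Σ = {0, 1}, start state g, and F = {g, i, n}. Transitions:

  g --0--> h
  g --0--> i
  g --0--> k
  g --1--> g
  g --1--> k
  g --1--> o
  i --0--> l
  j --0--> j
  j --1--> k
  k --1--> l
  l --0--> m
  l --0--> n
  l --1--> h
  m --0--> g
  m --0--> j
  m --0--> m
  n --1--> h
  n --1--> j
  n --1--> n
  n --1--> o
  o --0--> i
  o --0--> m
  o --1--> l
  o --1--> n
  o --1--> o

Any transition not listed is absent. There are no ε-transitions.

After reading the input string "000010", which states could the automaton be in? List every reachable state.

{h, i, k, m}

Start in {g}.
Read '0': {g} → {h, i, k}.
Read '0': {h, i, k} → {l}.
Read '0': {l} → {m, n}.
Read '0': {m, n} → {g, j, m}.
Read '1': {g, j, m} → {g, k, o}.
Read '0': {g, k, o} → {h, i, k, m}.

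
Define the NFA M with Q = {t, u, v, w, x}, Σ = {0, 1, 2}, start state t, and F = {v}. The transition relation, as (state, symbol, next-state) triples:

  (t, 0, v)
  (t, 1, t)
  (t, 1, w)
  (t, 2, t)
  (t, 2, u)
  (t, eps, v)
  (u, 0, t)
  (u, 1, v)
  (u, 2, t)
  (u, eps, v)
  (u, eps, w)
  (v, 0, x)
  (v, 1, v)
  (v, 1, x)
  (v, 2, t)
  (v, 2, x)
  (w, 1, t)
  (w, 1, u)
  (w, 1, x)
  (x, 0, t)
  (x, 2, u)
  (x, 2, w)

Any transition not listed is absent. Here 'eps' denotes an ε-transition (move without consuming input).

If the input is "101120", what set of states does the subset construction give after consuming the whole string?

{t, v, x}

Start: ε-closure({t}) = {t, v}.
Read '1': t→{t, w}, v→{v, x}; now {t, v, w, x}.
Read '0': t→{v}, v→{x}, w→∅, x→{t}; now {t, v, x}.
Read '1': t→{t, w}, v→{v, x}, x→∅; now {t, v, w, x}.
Read '1': t→{t, w}, v→{v, x}, w→{t, u, x}, x→∅; now {t, u, v, w, x}.
Read '2': t→{t, u}, u→{t}, v→{t, x}, w→∅, x→{u, w}; union {t, u, w, x}; ε-closure = {t, u, v, w, x}.
Read '0': t→{v}, u→{t}, v→{x}, w→∅, x→{t}; now {t, v, x}.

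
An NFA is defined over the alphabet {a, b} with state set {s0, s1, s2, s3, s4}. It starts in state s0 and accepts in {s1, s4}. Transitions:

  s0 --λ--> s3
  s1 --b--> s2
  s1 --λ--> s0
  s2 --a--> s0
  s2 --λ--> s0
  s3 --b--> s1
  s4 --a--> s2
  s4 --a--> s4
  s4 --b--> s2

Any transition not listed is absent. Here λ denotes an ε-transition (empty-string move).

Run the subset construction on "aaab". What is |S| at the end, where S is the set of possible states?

Start: ε-closure({s0}) = {s0, s3}.
Read 'a': {s0, s3} → ∅.
The set is empty and remains empty for the remaining 3 symbols.
That set has 0 states.

0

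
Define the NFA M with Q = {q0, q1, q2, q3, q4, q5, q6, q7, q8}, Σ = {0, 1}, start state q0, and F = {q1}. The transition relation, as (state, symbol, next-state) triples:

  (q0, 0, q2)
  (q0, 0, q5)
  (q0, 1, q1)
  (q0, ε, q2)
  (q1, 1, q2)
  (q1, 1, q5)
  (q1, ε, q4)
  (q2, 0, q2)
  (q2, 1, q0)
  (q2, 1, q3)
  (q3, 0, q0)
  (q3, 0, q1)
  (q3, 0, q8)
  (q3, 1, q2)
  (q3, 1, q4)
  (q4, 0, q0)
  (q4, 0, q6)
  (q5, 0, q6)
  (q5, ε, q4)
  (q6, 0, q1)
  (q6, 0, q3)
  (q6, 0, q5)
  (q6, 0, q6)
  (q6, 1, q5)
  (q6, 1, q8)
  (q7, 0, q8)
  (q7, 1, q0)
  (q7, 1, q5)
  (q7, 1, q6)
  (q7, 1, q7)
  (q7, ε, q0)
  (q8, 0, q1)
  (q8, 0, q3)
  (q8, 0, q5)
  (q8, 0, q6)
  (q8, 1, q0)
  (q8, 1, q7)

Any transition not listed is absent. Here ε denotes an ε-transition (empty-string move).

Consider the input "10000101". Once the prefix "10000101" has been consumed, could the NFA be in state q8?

Yes

Start: ε-closure({q0}) = {q0, q2}.
Read '1': {q0, q2} → {q0, q1, q2, q3, q4}.
Read '0': {q0, q1, q2, q3, q4} → {q0, q1, q2, q4, q5, q6, q8}.
Read '0': {q0, q1, q2, q4, q5, q6, q8} → {q0, q1, q2, q3, q4, q5, q6}.
Read '0': {q0, q1, q2, q3, q4, q5, q6} → {q0, q1, q2, q3, q4, q5, q6, q8}.
Read '0': {q0, q1, q2, q3, q4, q5, q6, q8} → {q0, q1, q2, q3, q4, q5, q6, q8}.
Read '1': {q0, q1, q2, q3, q4, q5, q6, q8} → {q0, q1, q2, q3, q4, q5, q7, q8}.
Read '0': {q0, q1, q2, q3, q4, q5, q7, q8} → {q0, q1, q2, q3, q4, q5, q6, q8}.
Read '1': {q0, q1, q2, q3, q4, q5, q6, q8} → {q0, q1, q2, q3, q4, q5, q7, q8}.
State q8 is in {q0, q1, q2, q3, q4, q5, q7, q8}.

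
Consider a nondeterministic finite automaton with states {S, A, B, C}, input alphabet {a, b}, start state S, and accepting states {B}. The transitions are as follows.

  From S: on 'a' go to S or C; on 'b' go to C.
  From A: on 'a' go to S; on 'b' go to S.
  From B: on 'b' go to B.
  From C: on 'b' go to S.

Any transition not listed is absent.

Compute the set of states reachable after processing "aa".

{S, C}

Start in {S}.
Read 'a': S→{S, C}; now {S, C}.
Read 'a': S→{S, C}, C→∅; now {S, C}.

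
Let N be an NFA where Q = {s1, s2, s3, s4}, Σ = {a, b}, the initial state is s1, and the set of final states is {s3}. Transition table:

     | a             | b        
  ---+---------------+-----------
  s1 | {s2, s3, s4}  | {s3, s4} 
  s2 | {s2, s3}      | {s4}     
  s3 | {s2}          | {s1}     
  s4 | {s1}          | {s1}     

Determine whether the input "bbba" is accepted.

Start in {s1}.
Read 'b': s1→{s3, s4}; now {s3, s4}.
Read 'b': s3→{s1}, s4→{s1}; now {s1}.
Read 'b': s1→{s3, s4}; now {s3, s4}.
Read 'a': s3→{s2}, s4→{s1}; now {s1, s2}.
The final set {s1, s2} contains no accepting state.

No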